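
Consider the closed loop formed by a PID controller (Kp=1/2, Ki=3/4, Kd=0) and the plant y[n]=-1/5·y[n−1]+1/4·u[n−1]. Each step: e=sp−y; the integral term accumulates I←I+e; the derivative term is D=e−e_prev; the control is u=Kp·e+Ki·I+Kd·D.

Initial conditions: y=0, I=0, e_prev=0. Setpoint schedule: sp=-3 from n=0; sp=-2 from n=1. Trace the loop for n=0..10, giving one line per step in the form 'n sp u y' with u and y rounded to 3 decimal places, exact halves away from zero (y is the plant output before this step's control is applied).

0 -3 -3.750 0.000
1 -2 -3.578 -0.938
2 -2 -4.663 -0.707
3 -2 -5.236 -1.024
4 -2 -5.868 -1.104
5 -2 -6.362 -1.246
6 -2 -6.809 -1.341
7 -2 -7.187 -1.434
8 -2 -7.517 -1.510
9 -2 -7.800 -1.577
10 -2 -8.045 -1.635

(exact arithmetic carried between steps; '≈' marks a value shown rounded to 6 d.p. or computed from one; I and e_prev carry over from the previous line; the table rounds u and y to 3 d.p., halves away from zero)
n=0: y=0, sp=-3, e=sp−y=-3; I=-3, D=e−e_prev=-3; u=1/2·(-3)+3/4·(-3)+0·(-3)=-3.75; next y=-1/5·0+1/4·(-3.75)=-0.9375
n=1: y=-0.9375, sp=-2, e=sp−y=-1.0625; I=-4.0625, D=e−e_prev=1.9375; u=1/2·(-1.0625)+3/4·(-4.0625)+0·1.9375=-3.578125; next y=-1/5·(-0.9375)+1/4·(-3.578125)≈-0.707031
n=2: y≈-0.707031, sp=-2, e=sp−y≈-1.292969; I≈-5.355469, D=e−e_prev≈-0.230469; u=1/2·(-1.292969)+3/4·(-5.355469)+0·(-0.230469)≈-4.663086; next y=-1/5·(-0.707031)+1/4·(-4.663086)≈-1.024365
n=3: y≈-1.024365, sp=-2, e=sp−y≈-0.975635; I≈-6.331104, D=e−e_prev≈0.317334; u=1/2·(-0.975635)+3/4·(-6.331104)+0·0.317334≈-5.236145; next y=-1/5·(-1.024365)+1/4·(-5.236145)≈-1.104163
n=4: y≈-1.104163, sp=-2, e=sp−y≈-0.895837; I≈-7.226940, D=e−e_prev≈0.079798; u=1/2·(-0.895837)+3/4·(-7.226940)+0·0.079798≈-5.868124; next y=-1/5·(-1.104163)+1/4·(-5.868124)≈-1.246198
n=5: y≈-1.246198, sp=-2, e=sp−y≈-0.753802; I≈-7.980742, D=e−e_prev≈0.142035; u=1/2·(-0.753802)+3/4·(-7.980742)+0·0.142035≈-6.362457; next y=-1/5·(-1.246198)+1/4·(-6.362457)≈-1.341375
n=6: y≈-1.341375, sp=-2, e=sp−y≈-0.658625; I≈-8.639367, D=e−e_prev≈0.095176; u=1/2·(-0.658625)+3/4·(-8.639367)+0·0.095176≈-6.808838; next y=-1/5·(-1.341375)+1/4·(-6.808838)≈-1.433935
n=7: y≈-1.433935, sp=-2, e=sp−y≈-0.566065; I≈-9.205433, D=e−e_prev≈0.092560; u=1/2·(-0.566065)+3/4·(-9.205433)+0·0.092560≈-7.187107; next y=-1/5·(-1.433935)+1/4·(-7.187107)≈-1.509990
n=8: y≈-1.509990, sp=-2, e=sp−y≈-0.490010; I≈-9.695443, D=e−e_prev≈0.076055; u=1/2·(-0.490010)+3/4·(-9.695443)+0·0.076055≈-7.516587; next y=-1/5·(-1.509990)+1/4·(-7.516587)≈-1.577149
n=9: y≈-1.577149, sp=-2, e=sp−y≈-0.422851; I≈-10.118294, D=e−e_prev≈0.067159; u=1/2·(-0.422851)+3/4·(-10.118294)+0·0.067159≈-7.800146; next y=-1/5·(-1.577149)+1/4·(-7.800146)≈-1.634607
n=10: y≈-1.634607, sp=-2, e=sp−y≈-0.365393; I≈-10.483687, D=e−e_prev≈0.057458; u=1/2·(-0.365393)+3/4·(-10.483687)+0·0.057458≈-8.045462; next y=-1/5·(-1.634607)+1/4·(-8.045462)≈-1.684444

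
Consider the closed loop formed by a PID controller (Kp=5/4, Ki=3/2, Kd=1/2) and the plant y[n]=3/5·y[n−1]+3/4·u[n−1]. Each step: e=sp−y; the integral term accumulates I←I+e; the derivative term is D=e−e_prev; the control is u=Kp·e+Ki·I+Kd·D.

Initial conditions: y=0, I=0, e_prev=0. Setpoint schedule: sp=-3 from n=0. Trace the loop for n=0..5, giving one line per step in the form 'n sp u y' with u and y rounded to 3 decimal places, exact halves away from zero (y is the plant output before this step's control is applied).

(exact arithmetic carried between steps; '≈' marks a value shown rounded to 6 d.p. or computed from one; I and e_prev carry over from the previous line; the table rounds u and y to 3 d.p., halves away from zero)
n=0: y=0, sp=-3, e=sp−y=-3; I=-3, D=e−e_prev=-3; u=5/4·(-3)+3/2·(-3)+1/2·(-3)=-9.75; next y=3/5·0+3/4·(-9.75)=-7.3125
n=1: y=-7.3125, sp=-3, e=sp−y=4.3125; I=1.3125, D=e−e_prev=7.3125; u=5/4·4.3125+3/2·1.3125+1/2·7.3125=11.015625; next y=3/5·(-7.3125)+3/4·11.015625≈3.874219
n=2: y≈3.874219, sp=-3, e=sp−y≈-6.874219; I≈-5.561719, D=e−e_prev≈-11.186719; u=5/4·(-6.874219)+3/2·(-5.561719)+1/2·(-11.186719)≈-22.528711; next y=3/5·3.874219+3/4·(-22.528711)≈-14.572002
n=3: y≈-14.572002, sp=-3, e=sp−y≈11.572002; I≈6.010283, D=e−e_prev≈18.446221; u=5/4·11.572002+3/2·6.010283+1/2·18.446221≈32.703538; next y=3/5·(-14.572002)+3/4·32.703538≈15.784452
n=4: y≈15.784452, sp=-3, e=sp−y≈-18.784452; I≈-12.774169, D=e−e_prev≈-30.356454; u=5/4·(-18.784452)+3/2·(-12.774169)+1/2·(-30.356454)≈-57.820045; next y=3/5·15.784452+3/4·(-57.820045)≈-33.894363
n=5: y≈-33.894363, sp=-3, e=sp−y≈30.894363; I≈18.120194, D=e−e_prev≈49.678815; u=5/4·30.894363+3/2·18.120194+1/2·49.678815≈90.637652; next y=3/5·(-33.894363)+3/4·90.637652≈47.641621

0 -3 -9.750 0.000
1 -3 11.016 -7.313
2 -3 -22.529 3.874
3 -3 32.704 -14.572
4 -3 -57.820 15.784
5 -3 90.638 -33.894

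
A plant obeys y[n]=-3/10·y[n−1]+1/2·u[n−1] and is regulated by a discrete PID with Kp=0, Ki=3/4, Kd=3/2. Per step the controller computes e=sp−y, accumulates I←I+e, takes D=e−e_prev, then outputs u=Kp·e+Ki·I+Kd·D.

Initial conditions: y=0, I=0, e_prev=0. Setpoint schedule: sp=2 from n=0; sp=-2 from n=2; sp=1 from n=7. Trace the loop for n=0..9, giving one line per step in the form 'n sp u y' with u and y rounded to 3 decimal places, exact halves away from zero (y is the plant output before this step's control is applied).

0 2 4.500 0.000
1 2 -2.063 2.250
2 -2 1.027 -1.706
3 -2 -5.274 1.025
4 -2 5.486 -2.944
5 -2 -14.544 3.626
6 -2 18.062 -8.360
7 1 -33.170 11.539
8 1 55.341 -20.047
9 1 -97.148 33.685

(exact arithmetic carried between steps; '≈' marks a value shown rounded to 6 d.p. or computed from one; I and e_prev carry over from the previous line; the table rounds u and y to 3 d.p., halves away from zero)
n=0: y=0, sp=2, e=sp−y=2; I=2, D=e−e_prev=2; u=0·2+3/4·2+3/2·2=4.5; next y=-3/10·0+1/2·4.5=2.25
n=1: y=2.25, sp=2, e=sp−y=-0.25; I=1.75, D=e−e_prev=-2.25; u=0·(-0.25)+3/4·1.75+3/2·(-2.25)=-2.0625; next y=-3/10·2.25+1/2·(-2.0625)=-1.70625
n=2: y=-1.70625, sp=-2, e=sp−y=-0.29375; I=1.45625, D=e−e_prev=-0.04375; u=0·(-0.29375)+3/4·1.45625+3/2·(-0.04375)≈1.026563; next y=-3/10·(-1.70625)+1/2·1.026563≈1.025156
n=3: y≈1.025156, sp=-2, e=sp−y≈-3.025156; I≈-1.568906, D=e−e_prev≈-2.731406; u=0·(-3.025156)+3/4·(-1.568906)+3/2·(-2.731406)≈-5.273789; next y=-3/10·1.025156+1/2·(-5.273789)≈-2.944441
n=4: y≈-2.944441, sp=-2, e=sp−y≈0.944441; I≈-0.624465, D=e−e_prev≈3.969598; u=0·0.944441+3/4·(-0.624465)+3/2·3.969598≈5.486048; next y=-3/10·(-2.944441)+1/2·5.486048≈3.626356
n=5: y≈3.626356, sp=-2, e=sp−y≈-5.626356; I≈-6.250821, D=e−e_prev≈-6.570798; u=0·(-5.626356)+3/4·(-6.250821)+3/2·(-6.570798)≈-14.544313; next y=-3/10·3.626356+1/2·(-14.544313)≈-8.360063
n=6: y≈-8.360063, sp=-2, e=sp−y≈6.360063; I≈0.109242, D=e−e_prev≈11.986420; u=0·6.360063+3/4·0.109242+3/2·11.986420≈18.061561; next y=-3/10·(-8.360063)+1/2·18.061561≈11.538799
n=7: y≈11.538799, sp=1, e=sp−y≈-10.538799; I≈-10.429557, D=e−e_prev≈-16.898862; u=0·(-10.538799)+3/4·(-10.429557)+3/2·(-16.898862)≈-33.170462; next y=-3/10·11.538799+1/2·(-33.170462)≈-20.046871
n=8: y≈-20.046871, sp=1, e=sp−y≈21.046871; I≈10.617313, D=e−e_prev≈31.585670; u=0·21.046871+3/4·10.617313+3/2·31.585670≈55.341490; next y=-3/10·(-20.046871)+1/2·55.341490≈33.684806
n=9: y≈33.684806, sp=1, e=sp−y≈-32.684806; I≈-22.067493, D=e−e_prev≈-53.731677; u=0·(-32.684806)+3/4·(-22.067493)+3/2·(-53.731677)≈-97.148135; next y=-3/10·33.684806+1/2·(-97.148135)≈-58.679509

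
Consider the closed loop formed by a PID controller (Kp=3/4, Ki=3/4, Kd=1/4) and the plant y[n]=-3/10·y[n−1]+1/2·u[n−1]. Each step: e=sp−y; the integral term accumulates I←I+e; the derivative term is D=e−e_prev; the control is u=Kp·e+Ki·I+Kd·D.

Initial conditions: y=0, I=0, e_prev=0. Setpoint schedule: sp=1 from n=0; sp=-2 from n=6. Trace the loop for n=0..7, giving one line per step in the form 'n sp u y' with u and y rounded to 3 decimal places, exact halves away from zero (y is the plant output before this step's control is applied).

(exact arithmetic carried between steps; '≈' marks a value shown rounded to 6 d.p. or computed from one; I and e_prev carry over from the previous line; the table rounds u and y to 3 d.p., halves away from zero)
n=0: y=0, sp=1, e=sp−y=1; I=1, D=e−e_prev=1; u=3/4·1+3/4·1+1/4·1=1.75; next y=-3/10·0+1/2·1.75=0.875
n=1: y=0.875, sp=1, e=sp−y=0.125; I=1.125, D=e−e_prev=-0.875; u=3/4·0.125+3/4·1.125+1/4·(-0.875)=0.71875; next y=-3/10·0.875+1/2·0.71875=0.096875
n=2: y=0.096875, sp=1, e=sp−y=0.903125; I=2.028125, D=e−e_prev=0.778125; u=3/4·0.903125+3/4·2.028125+1/4·0.778125≈2.392969; next y=-3/10·0.096875+1/2·2.392969≈1.167422
n=3: y≈1.167422, sp=1, e=sp−y≈-0.167422; I≈1.860703, D=e−e_prev≈-1.070547; u=3/4·(-0.167422)+3/4·1.860703+1/4·(-1.070547)≈1.002324; next y=-3/10·1.167422+1/2·1.002324≈0.150936
n=4: y≈0.150936, sp=1, e=sp−y≈0.849064; I≈2.709768, D=e−e_prev≈1.016486; u=3/4·0.849064+3/4·2.709768+1/4·1.016486≈2.923246; next y=-3/10·0.150936+1/2·2.923246≈1.416342
n=5: y≈1.416342, sp=1, e=sp−y≈-0.416342; I≈2.293425, D=e−e_prev≈-1.265407; u=3/4·(-0.416342)+3/4·2.293425+1/4·(-1.265407)≈1.091461; next y=-3/10·1.416342+1/2·1.091461≈0.120828
n=6: y≈0.120828, sp=-2, e=sp−y≈-2.120828; I≈0.172598, D=e−e_prev≈-1.704486; u=3/4·(-2.120828)+3/4·0.172598+1/4·(-1.704486)≈-1.887294; next y=-3/10·0.120828+1/2·(-1.887294)≈-0.979895
n=7: y≈-0.979895, sp=-2, e=sp−y≈-1.020105; I≈-0.847507, D=e−e_prev≈1.100723; u=3/4·(-1.020105)+3/4·(-0.847507)+1/4·1.100723≈-1.125528; next y=-3/10·(-0.979895)+1/2·(-1.125528)≈-0.268795

0 1 1.750 0.000
1 1 0.719 0.875
2 1 2.393 0.097
3 1 1.002 1.167
4 1 2.923 0.151
5 1 1.091 1.416
6 -2 -1.887 0.121
7 -2 -1.126 -0.980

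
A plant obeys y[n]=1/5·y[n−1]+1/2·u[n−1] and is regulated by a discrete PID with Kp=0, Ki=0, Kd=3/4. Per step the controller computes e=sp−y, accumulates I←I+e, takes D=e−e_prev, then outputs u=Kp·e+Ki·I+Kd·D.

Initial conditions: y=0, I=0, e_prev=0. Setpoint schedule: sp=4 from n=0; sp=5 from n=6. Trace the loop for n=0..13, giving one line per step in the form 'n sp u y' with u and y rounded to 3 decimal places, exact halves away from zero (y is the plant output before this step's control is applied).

(exact arithmetic carried between steps; '≈' marks a value shown rounded to 6 d.p. or computed from one; I and e_prev carry over from the previous line; the table rounds u and y to 3 d.p., halves away from zero)
n=0: y=0, sp=4, e=sp−y=4; I=4, D=e−e_prev=4; u=0·4+0·4+3/4·4=3; next y=1/5·0+1/2·3=1.5
n=1: y=1.5, sp=4, e=sp−y=2.5; I=6.5, D=e−e_prev=-1.5; u=0·2.5+0·6.5+3/4·(-1.5)=-1.125; next y=1/5·1.5+1/2·(-1.125)=-0.2625
n=2: y=-0.2625, sp=4, e=sp−y=4.2625; I=10.7625, D=e−e_prev=1.7625; u=0·4.2625+0·10.7625+3/4·1.7625=1.321875; next y=1/5·(-0.2625)+1/2·1.321875≈0.608438
n=3: y≈0.608438, sp=4, e=sp−y≈3.391563; I≈14.154063, D=e−e_prev≈-0.870938; u=0·3.391563+0·14.154063+3/4·(-0.870938)≈-0.653203; next y=1/5·0.608438+1/2·(-0.653203)≈-0.204914
n=4: y≈-0.204914, sp=4, e=sp−y≈4.204914; I≈18.358977, D=e−e_prev≈0.813352; u=0·4.204914+0·18.358977+3/4·0.813352≈0.610014; next y=1/5·(-0.204914)+1/2·0.610014≈0.264024
n=5: y≈0.264024, sp=4, e=sp−y≈3.735976; I≈22.094953, D=e−e_prev≈-0.468938; u=0·3.735976+0·22.094953+3/4·(-0.468938)≈-0.351704; next y=1/5·0.264024+1/2·(-0.351704)≈-0.123047
n=6: y≈-0.123047, sp=5, e=sp−y≈5.123047; I≈27.218000, D=e−e_prev≈1.387071; u=0·5.123047+0·27.218000+3/4·1.387071≈1.040303; next y=1/5·(-0.123047)+1/2·1.040303≈0.495542
n=7: y≈0.495542, sp=5, e=sp−y≈4.504458; I≈31.722457, D=e−e_prev≈-0.618589; u=0·4.504458+0·31.722457+3/4·(-0.618589)≈-0.463942; next y=1/5·0.495542+1/2·(-0.463942)≈-0.132863
n=8: y≈-0.132863, sp=5, e=sp−y≈5.132863; I≈36.855320, D=e−e_prev≈0.628405; u=0·5.132863+0·36.855320+3/4·0.628405≈0.471304; next y=1/5·(-0.132863)+1/2·0.471304≈0.209079
n=9: y≈0.209079, sp=5, e=sp−y≈4.790921; I≈41.646241, D=e−e_prev≈-0.341942; u=0·4.790921+0·41.646241+3/4·(-0.341942)≈-0.256456; next y=1/5·0.209079+1/2·(-0.256456)≈-0.086412
n=10: y≈-0.086412, sp=5, e=sp−y≈5.086412; I≈46.732653, D=e−e_prev≈0.295492; u=0·5.086412+0·46.732653+3/4·0.295492≈0.221619; next y=1/5·(-0.086412)+1/2·0.221619≈0.093527
n=11: y≈0.093527, sp=5, e=sp−y≈4.906473; I≈51.639126, D=e−e_prev≈-0.179939; u=0·4.906473+0·51.639126+3/4·(-0.179939)≈-0.134954; next y=1/5·0.093527+1/2·(-0.134954)≈-0.048772
n=12: y≈-0.048772, sp=5, e=sp−y≈5.048772; I≈56.687898, D=e−e_prev≈0.142299; u=0·5.048772+0·56.687898+3/4·0.142299≈0.106724; next y=1/5·(-0.048772)+1/2·0.106724≈0.043608
n=13: y≈0.043608, sp=5, e=sp−y≈4.956392; I≈61.644290, D=e−e_prev≈-0.092379; u=0·4.956392+0·61.644290+3/4·(-0.092379)≈-0.069285; next y=1/5·0.043608+1/2·(-0.069285)≈-0.025921

0 4 3.000 0.000
1 4 -1.125 1.500
2 4 1.322 -0.263
3 4 -0.653 0.608
4 4 0.610 -0.205
5 4 -0.352 0.264
6 5 1.040 -0.123
7 5 -0.464 0.496
8 5 0.471 -0.133
9 5 -0.256 0.209
10 5 0.222 -0.086
11 5 -0.135 0.094
12 5 0.107 -0.049
13 5 -0.069 0.044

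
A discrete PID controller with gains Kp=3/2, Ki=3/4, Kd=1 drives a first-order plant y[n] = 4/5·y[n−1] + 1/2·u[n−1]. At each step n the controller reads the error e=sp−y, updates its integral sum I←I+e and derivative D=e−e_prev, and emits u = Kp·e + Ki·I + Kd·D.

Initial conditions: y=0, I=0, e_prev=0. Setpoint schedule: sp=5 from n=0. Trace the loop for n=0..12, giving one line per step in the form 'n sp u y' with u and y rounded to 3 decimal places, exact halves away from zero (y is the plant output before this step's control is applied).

(exact arithmetic carried between steps; '≈' marks a value shown rounded to 6 d.p. or computed from one; I and e_prev carry over from the previous line; the table rounds u and y to 3 d.p., halves away from zero)
n=0: y=0, sp=5, e=sp−y=5; I=5, D=e−e_prev=5; u=3/2·5+3/4·5+1·5=16.25; next y=4/5·0+1/2·16.25=8.125
n=1: y=8.125, sp=5, e=sp−y=-3.125; I=1.875, D=e−e_prev=-8.125; u=3/2·(-3.125)+3/4·1.875+1·(-8.125)=-11.40625; next y=4/5·8.125+1/2·(-11.40625)=0.796875
n=2: y=0.796875, sp=5, e=sp−y=4.203125; I=6.078125, D=e−e_prev=7.328125; u=3/2·4.203125+3/4·6.078125+1·7.328125≈18.191406; next y=4/5·0.796875+1/2·18.191406≈9.733203
n=3: y≈9.733203, sp=5, e=sp−y≈-4.733203; I≈1.344922, D=e−e_prev≈-8.936328; u=3/2·(-4.733203)+3/4·1.344922+1·(-8.936328)≈-15.027441; next y=4/5·9.733203+1/2·(-15.027441)≈0.272842
n=4: y≈0.272842, sp=5, e=sp−y≈4.727158; I≈6.072080, D=e−e_prev≈9.460361; u=3/2·4.727158+3/4·6.072080+1·9.460361≈21.105159; next y=4/5·0.272842+1/2·21.105159≈10.770853
n=5: y≈10.770853, sp=5, e=sp−y≈-5.770853; I≈0.301227, D=e−e_prev≈-10.498011; u=3/2·(-5.770853)+3/4·0.301227+1·(-10.498011)≈-18.928370; next y=4/5·10.770853+1/2·(-18.928370)≈-0.847503
n=6: y≈-0.847503, sp=5, e=sp−y≈5.847503; I≈6.148730, D=e−e_prev≈11.618355; u=3/2·5.847503+3/4·6.148730+1·11.618355≈25.001157; next y=4/5·(-0.847503)+1/2·25.001157≈11.822576
n=7: y≈11.822576, sp=5, e=sp−y≈-6.822576; I≈-0.673846, D=e−e_prev≈-12.670079; u=3/2·(-6.822576)+3/4·(-0.673846)+1·(-12.670079)≈-23.409328; next y=4/5·11.822576+1/2·(-23.409328)≈-2.246603
n=8: y≈-2.246603, sp=5, e=sp−y≈7.246603; I≈6.572757, D=e−e_prev≈14.069179; u=3/2·7.246603+3/4·6.572757+1·14.069179≈29.868651; next y=4/5·(-2.246603)+1/2·29.868651≈13.137043
n=9: y≈13.137043, sp=5, e=sp−y≈-8.137043; I≈-1.564287, D=e−e_prev≈-15.383646; u=3/2·(-8.137043)+3/4·(-1.564287)+1·(-15.383646)≈-28.762426; next y=4/5·13.137043+1/2·(-28.762426)≈-3.871578
n=10: y≈-3.871578, sp=5, e=sp−y≈8.871578; I≈7.307292, D=e−e_prev≈17.008622; u=3/2·8.871578+3/4·7.307292+1·17.008622≈35.796458; next y=4/5·(-3.871578)+1/2·35.796458≈14.800966
n=11: y≈14.800966, sp=5, e=sp−y≈-9.800966; I≈-2.493675, D=e−e_prev≈-18.672545; u=3/2·(-9.800966)+3/4·(-2.493675)+1·(-18.672545)≈-35.244250; next y=4/5·14.800966+1/2·(-35.244250)≈-5.781352
n=12: y≈-5.781352, sp=5, e=sp−y≈10.781352; I≈8.287678, D=e−e_prev≈20.582318; u=3/2·10.781352+3/4·8.287678+1·20.582318≈42.970105; next y=4/5·(-5.781352)+1/2·42.970105≈16.859971

0 5 16.250 0.000
1 5 -11.406 8.125
2 5 18.191 0.797
3 5 -15.027 9.733
4 5 21.105 0.273
5 5 -18.928 10.771
6 5 25.001 -0.848
7 5 -23.409 11.823
8 5 29.869 -2.247
9 5 -28.762 13.137
10 5 35.796 -3.872
11 5 -35.244 14.801
12 5 42.970 -5.781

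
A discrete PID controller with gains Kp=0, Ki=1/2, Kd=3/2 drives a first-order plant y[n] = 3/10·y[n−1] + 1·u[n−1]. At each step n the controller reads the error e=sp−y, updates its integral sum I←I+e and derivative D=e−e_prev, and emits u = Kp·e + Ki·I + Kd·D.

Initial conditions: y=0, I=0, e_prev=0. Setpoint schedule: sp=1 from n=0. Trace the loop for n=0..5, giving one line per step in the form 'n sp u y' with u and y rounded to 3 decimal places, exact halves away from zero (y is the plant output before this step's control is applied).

(exact arithmetic carried between steps; '≈' marks a value shown rounded to 6 d.p. or computed from one; I and e_prev carry over from the previous line; the table rounds u and y to 3 d.p., halves away from zero)
n=0: y=0, sp=1, e=sp−y=1; I=1, D=e−e_prev=1; u=0·1+1/2·1+3/2·1=2; next y=3/10·0+1·2=2
n=1: y=2, sp=1, e=sp−y=-1; I=0, D=e−e_prev=-2; u=0·(-1)+1/2·0+3/2·(-2)=-3; next y=3/10·2+1·(-3)=-2.4
n=2: y=-2.4, sp=1, e=sp−y=3.4; I=3.4, D=e−e_prev=4.4; u=0·3.4+1/2·3.4+3/2·4.4=8.3; next y=3/10·(-2.4)+1·8.3=7.58
n=3: y=7.58, sp=1, e=sp−y=-6.58; I=-3.18, D=e−e_prev=-9.98; u=0·(-6.58)+1/2·(-3.18)+3/2·(-9.98)=-16.56; next y=3/10·7.58+1·(-16.56)=-14.286
n=4: y=-14.286, sp=1, e=sp−y=15.286; I=12.106, D=e−e_prev=21.866; u=0·15.286+1/2·12.106+3/2·21.866=38.852; next y=3/10·(-14.286)+1·38.852=34.5662
n=5: y=34.5662, sp=1, e=sp−y=-33.5662; I=-21.4602, D=e−e_prev=-48.8522; u=0·(-33.5662)+1/2·(-21.4602)+3/2·(-48.8522)=-84.0084; next y=3/10·34.5662+1·(-84.0084)=-73.63854

0 1 2.000 0.000
1 1 -3.000 2.000
2 1 8.300 -2.400
3 1 -16.560 7.580
4 1 38.852 -14.286
5 1 -84.008 34.566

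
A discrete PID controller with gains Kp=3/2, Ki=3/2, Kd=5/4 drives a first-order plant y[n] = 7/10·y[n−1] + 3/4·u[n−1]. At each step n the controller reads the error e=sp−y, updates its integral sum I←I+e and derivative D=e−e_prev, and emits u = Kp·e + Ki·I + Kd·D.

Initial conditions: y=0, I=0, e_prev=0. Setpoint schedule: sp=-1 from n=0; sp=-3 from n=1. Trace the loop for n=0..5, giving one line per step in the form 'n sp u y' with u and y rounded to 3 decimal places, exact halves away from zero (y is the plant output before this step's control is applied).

(exact arithmetic carried between steps; '≈' marks a value shown rounded to 6 d.p. or computed from one; I and e_prev carry over from the previous line; the table rounds u and y to 3 d.p., halves away from zero)
n=0: y=0, sp=-1, e=sp−y=-1; I=-1, D=e−e_prev=-1; u=3/2·(-1)+3/2·(-1)+5/4·(-1)=-4.25; next y=7/10·0+3/4·(-4.25)=-3.1875
n=1: y=-3.1875, sp=-3, e=sp−y=0.1875; I=-0.8125, D=e−e_prev=1.1875; u=3/2·0.1875+3/2·(-0.8125)+5/4·1.1875=0.546875; next y=7/10·(-3.1875)+3/4·0.546875≈-1.821094
n=2: y≈-1.821094, sp=-3, e=sp−y≈-1.178906; I≈-1.991406, D=e−e_prev≈-1.366406; u=3/2·(-1.178906)+3/2·(-1.991406)+5/4·(-1.366406)≈-6.463477; next y=7/10·(-1.821094)+3/4·(-6.463477)≈-6.122373
n=3: y≈-6.122373, sp=-3, e=sp−y≈3.122373; I≈1.130967, D=e−e_prev≈4.301279; u=3/2·3.122373+3/2·1.130967+5/4·4.301279≈11.756609; next y=7/10·(-6.122373)+3/4·11.756609≈4.531796
n=4: y≈4.531796, sp=-3, e=sp−y≈-7.531796; I≈-6.400829, D=e−e_prev≈-10.654169; u=3/2·(-7.531796)+3/2·(-6.400829)+5/4·(-10.654169)≈-34.216647; next y=7/10·4.531796+3/4·(-34.216647)≈-22.490228
n=5: y≈-22.490228, sp=-3, e=sp−y≈19.490228; I≈13.089400, D=e−e_prev≈27.022024; u=3/2·19.490228+3/2·13.089400+5/4·27.022024≈82.646972; next y=7/10·(-22.490228)+3/4·82.646972≈46.242069

0 -1 -4.250 0.000
1 -3 0.547 -3.188
2 -3 -6.463 -1.821
3 -3 11.757 -6.122
4 -3 -34.217 4.532
5 -3 82.647 -22.490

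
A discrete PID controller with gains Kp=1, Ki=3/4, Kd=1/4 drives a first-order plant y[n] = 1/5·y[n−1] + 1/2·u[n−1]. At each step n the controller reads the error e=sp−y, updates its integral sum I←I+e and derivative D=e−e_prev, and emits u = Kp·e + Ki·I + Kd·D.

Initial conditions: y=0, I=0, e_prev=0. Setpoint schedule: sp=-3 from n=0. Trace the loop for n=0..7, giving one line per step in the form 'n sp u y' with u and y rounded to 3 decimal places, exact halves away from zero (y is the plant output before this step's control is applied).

0 -3 -6.000 0.000
1 -3 -1.500 -3.000
2 -3 -5.550 -1.350
3 -3 -2.985 -3.045
4 -3 -5.262 -2.102
5 -3 -3.800 -3.051
6 -3 -5.081 -2.510
7 -3 -4.249 -3.043

(exact arithmetic carried between steps; '≈' marks a value shown rounded to 6 d.p. or computed from one; I and e_prev carry over from the previous line; the table rounds u and y to 3 d.p., halves away from zero)
n=0: y=0, sp=-3, e=sp−y=-3; I=-3, D=e−e_prev=-3; u=1·(-3)+3/4·(-3)+1/4·(-3)=-6; next y=1/5·0+1/2·(-6)=-3
n=1: y=-3, sp=-3, e=sp−y=0; I=-3, D=e−e_prev=3; u=1·0+3/4·(-3)+1/4·3=-1.5; next y=1/5·(-3)+1/2·(-1.5)=-1.35
n=2: y=-1.35, sp=-3, e=sp−y=-1.65; I=-4.65, D=e−e_prev=-1.65; u=1·(-1.65)+3/4·(-4.65)+1/4·(-1.65)=-5.55; next y=1/5·(-1.35)+1/2·(-5.55)=-3.045
n=3: y=-3.045, sp=-3, e=sp−y=0.045; I=-4.605, D=e−e_prev=1.695; u=1·0.045+3/4·(-4.605)+1/4·1.695=-2.985; next y=1/5·(-3.045)+1/2·(-2.985)=-2.1015
n=4: y=-2.1015, sp=-3, e=sp−y=-0.8985; I=-5.5035, D=e−e_prev=-0.9435; u=1·(-0.8985)+3/4·(-5.5035)+1/4·(-0.9435)=-5.262; next y=1/5·(-2.1015)+1/2·(-5.262)=-3.0513
n=5: y=-3.0513, sp=-3, e=sp−y=0.0513; I=-5.4522, D=e−e_prev=0.9498; u=1·0.0513+3/4·(-5.4522)+1/4·0.9498=-3.8004; next y=1/5·(-3.0513)+1/2·(-3.8004)=-2.51046
n=6: y=-2.51046, sp=-3, e=sp−y=-0.48954; I=-5.94174, D=e−e_prev=-0.54084; u=1·(-0.48954)+3/4·(-5.94174)+1/4·(-0.54084)=-5.081055; next y=1/5·(-2.51046)+1/2·(-5.081055)≈-3.042620
n=7: y≈-3.042620, sp=-3, e=sp−y≈0.042620; I≈-5.899121, D=e−e_prev≈0.532160; u=1·0.042620+3/4·(-5.899121)+1/4·0.532160≈-4.248681; next y=1/5·(-3.042620)+1/2·(-4.248681)≈-2.732864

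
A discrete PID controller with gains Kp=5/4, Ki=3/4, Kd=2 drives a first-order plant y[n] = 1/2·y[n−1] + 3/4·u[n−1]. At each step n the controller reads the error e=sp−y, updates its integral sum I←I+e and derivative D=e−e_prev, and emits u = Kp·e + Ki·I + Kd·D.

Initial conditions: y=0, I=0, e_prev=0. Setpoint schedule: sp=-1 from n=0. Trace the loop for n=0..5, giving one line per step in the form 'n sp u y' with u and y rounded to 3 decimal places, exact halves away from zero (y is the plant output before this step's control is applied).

(exact arithmetic carried between steps; '≈' marks a value shown rounded to 6 d.p. or computed from one; I and e_prev carry over from the previous line; the table rounds u and y to 3 d.p., halves away from zero)
n=0: y=0, sp=-1, e=sp−y=-1; I=-1, D=e−e_prev=-1; u=5/4·(-1)+3/4·(-1)+2·(-1)=-4; next y=1/2·0+3/4·(-4)=-3
n=1: y=-3, sp=-1, e=sp−y=2; I=1, D=e−e_prev=3; u=5/4·2+3/4·1+2·3=9.25; next y=1/2·(-3)+3/4·9.25=5.4375
n=2: y=5.4375, sp=-1, e=sp−y=-6.4375; I=-5.4375, D=e−e_prev=-8.4375; u=5/4·(-6.4375)+3/4·(-5.4375)+2·(-8.4375)=-29; next y=1/2·5.4375+3/4·(-29)=-19.03125
n=3: y=-19.03125, sp=-1, e=sp−y=18.03125; I=12.59375, D=e−e_prev=24.46875; u=5/4·18.03125+3/4·12.59375+2·24.46875=80.921875; next y=1/2·(-19.03125)+3/4·80.921875≈51.175781
n=4: y≈51.175781, sp=-1, e=sp−y≈-52.175781; I≈-39.582031, D=e−e_prev≈-70.207031; u=5/4·(-52.175781)+3/4·(-39.582031)+2·(-70.207031)≈-235.320313; next y=1/2·51.175781+3/4·(-235.320313)≈-150.902344
n=5: y≈-150.902344, sp=-1, e=sp−y≈149.902344; I≈110.320313, D=e−e_prev≈202.078125; u=5/4·149.902344+3/4·110.320313+2·202.078125≈674.274414; next y=1/2·(-150.902344)+3/4·674.274414≈430.254639

0 -1 -4.000 0.000
1 -1 9.250 -3.000
2 -1 -29.000 5.438
3 -1 80.922 -19.031
4 -1 -235.320 51.176
5 -1 674.274 -150.902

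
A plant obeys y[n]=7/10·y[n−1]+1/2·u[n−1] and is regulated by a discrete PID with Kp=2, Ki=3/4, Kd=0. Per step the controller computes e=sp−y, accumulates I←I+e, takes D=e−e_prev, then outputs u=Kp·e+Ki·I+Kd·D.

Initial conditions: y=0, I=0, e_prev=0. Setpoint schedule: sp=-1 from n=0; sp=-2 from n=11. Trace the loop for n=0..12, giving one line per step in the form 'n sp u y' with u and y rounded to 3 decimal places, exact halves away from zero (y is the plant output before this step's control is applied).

(exact arithmetic carried between steps; '≈' marks a value shown rounded to 6 d.p. or computed from one; I and e_prev carry over from the previous line; the table rounds u and y to 3 d.p., halves away from zero)
n=0: y=0, sp=-1, e=sp−y=-1; I=-1, D=e−e_prev=-1; u=2·(-1)+3/4·(-1)+0·(-1)=-2.75; next y=7/10·0+1/2·(-2.75)=-1.375
n=1: y=-1.375, sp=-1, e=sp−y=0.375; I=-0.625, D=e−e_prev=1.375; u=2·0.375+3/4·(-0.625)+0·1.375=0.28125; next y=7/10·(-1.375)+1/2·0.28125=-0.821875
n=2: y=-0.821875, sp=-1, e=sp−y=-0.178125; I=-0.803125, D=e−e_prev=-0.553125; u=2·(-0.178125)+3/4·(-0.803125)+0·(-0.553125)≈-0.958594; next y=7/10·(-0.821875)+1/2·(-0.958594)≈-1.054609
n=3: y≈-1.054609, sp=-1, e=sp−y≈0.054609; I≈-0.748516, D=e−e_prev≈0.232734; u=2·0.054609+3/4·(-0.748516)+0·0.232734≈-0.452168; next y=7/10·(-1.054609)+1/2·(-0.452168)≈-0.964311
n=4: y≈-0.964311, sp=-1, e=sp−y≈-0.035689; I≈-0.784205, D=e−e_prev≈-0.090299; u=2·(-0.035689)+3/4·(-0.784205)+0·(-0.090299)≈-0.659533; next y=7/10·(-0.964311)+1/2·(-0.659533)≈-1.004784
n=5: y≈-1.004784, sp=-1, e=sp−y≈0.004784; I≈-0.779421, D=e−e_prev≈0.040473; u=2·0.004784+3/4·(-0.779421)+0·0.040473≈-0.574999; next y=7/10·(-1.004784)+1/2·(-0.574999)≈-0.990848
n=6: y≈-0.990848, sp=-1, e=sp−y≈-0.009152; I≈-0.788573, D=e−e_prev≈-0.013936; u=2·(-0.009152)+3/4·(-0.788573)+0·(-0.013936)≈-0.609734; next y=7/10·(-0.990848)+1/2·(-0.609734)≈-0.998461
n=7: y≈-0.998461, sp=-1, e=sp−y≈-0.001539; I≈-0.790113, D=e−e_prev≈0.007613; u=2·(-0.001539)+3/4·(-0.790113)+0·0.007613≈-0.595663; next y=7/10·(-0.998461)+1/2·(-0.595663)≈-0.996754
n=8: y≈-0.996754, sp=-1, e=sp−y≈-0.003246; I≈-0.793359, D=e−e_prev≈-0.001707; u=2·(-0.003246)+3/4·(-0.793359)+0·(-0.001707)≈-0.601511; next y=7/10·(-0.996754)+1/2·(-0.601511)≈-0.998483
n=9: y≈-0.998483, sp=-1, e=sp−y≈-0.001517; I≈-0.794875, D=e−e_prev≈0.001729; u=2·(-0.001517)+3/4·(-0.794875)+0·0.001729≈-0.599190; next y=7/10·(-0.998483)+1/2·(-0.599190)≈-0.998533
n=10: y≈-0.998533, sp=-1, e=sp−y≈-0.001467; I≈-0.796342, D=e−e_prev≈0.000050; u=2·(-0.001467)+3/4·(-0.796342)+0·0.000050≈-0.600190; next y=7/10·(-0.998533)+1/2·(-0.600190)≈-0.999068
n=11: y≈-0.999068, sp=-2, e=sp−y≈-1.000932; I≈-1.797274, D=e−e_prev≈-0.999465; u=2·(-1.000932)+3/4·(-1.797274)+0·(-0.999465)≈-3.349819; next y=7/10·(-0.999068)+1/2·(-3.349819)≈-2.374257
n=12: y≈-2.374257, sp=-2, e=sp−y≈0.374257; I≈-1.423017, D=e−e_prev≈1.375189; u=2·0.374257+3/4·(-1.423017)+0·1.375189≈-0.318748; next y=7/10·(-2.374257)+1/2·(-0.318748)≈-1.821354

0 -1 -2.750 0.000
1 -1 0.281 -1.375
2 -1 -0.959 -0.822
3 -1 -0.452 -1.055
4 -1 -0.660 -0.964
5 -1 -0.575 -1.005
6 -1 -0.610 -0.991
7 -1 -0.596 -0.998
8 -1 -0.602 -0.997
9 -1 -0.599 -0.998
10 -1 -0.600 -0.999
11 -2 -3.350 -0.999
12 -2 -0.319 -2.374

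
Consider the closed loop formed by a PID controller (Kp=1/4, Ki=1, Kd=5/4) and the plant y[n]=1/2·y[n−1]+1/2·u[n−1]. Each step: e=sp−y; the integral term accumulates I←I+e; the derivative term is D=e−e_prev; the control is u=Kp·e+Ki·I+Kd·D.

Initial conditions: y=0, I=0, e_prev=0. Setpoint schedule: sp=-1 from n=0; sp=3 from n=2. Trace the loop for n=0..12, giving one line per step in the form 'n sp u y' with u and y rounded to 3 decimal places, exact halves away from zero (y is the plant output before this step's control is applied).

(exact arithmetic carried between steps; '≈' marks a value shown rounded to 6 d.p. or computed from one; I and e_prev carry over from the previous line; the table rounds u and y to 3 d.p., halves away from zero)
n=0: y=0, sp=-1, e=sp−y=-1; I=-1, D=e−e_prev=-1; u=1/4·(-1)+1·(-1)+5/4·(-1)=-2.5; next y=1/2·0+1/2·(-2.5)=-1.25
n=1: y=-1.25, sp=-1, e=sp−y=0.25; I=-0.75, D=e−e_prev=1.25; u=1/4·0.25+1·(-0.75)+5/4·1.25=0.875; next y=1/2·(-1.25)+1/2·0.875=-0.1875
n=2: y=-0.1875, sp=3, e=sp−y=3.1875; I=2.4375, D=e−e_prev=2.9375; u=1/4·3.1875+1·2.4375+5/4·2.9375=6.90625; next y=1/2·(-0.1875)+1/2·6.90625=3.359375
n=3: y=3.359375, sp=3, e=sp−y=-0.359375; I=2.078125, D=e−e_prev=-3.546875; u=1/4·(-0.359375)+1·2.078125+5/4·(-3.546875)≈-2.445313; next y=1/2·3.359375+1/2·(-2.445313)≈0.457031
n=4: y≈0.457031, sp=3, e=sp−y≈2.542969; I≈4.621094, D=e−e_prev≈2.902344; u=1/4·2.542969+1·4.621094+5/4·2.902344≈8.884766; next y=1/2·0.457031+1/2·8.884766≈4.670898
n=5: y≈4.670898, sp=3, e=sp−y≈-1.670898; I≈2.950195, D=e−e_prev≈-4.213867; u=1/4·(-1.670898)+1·2.950195+5/4·(-4.213867)≈-2.734863; next y=1/2·4.670898+1/2·(-2.734863)≈0.968018
n=6: y≈0.968018, sp=3, e=sp−y≈2.031982; I≈4.982178, D=e−e_prev≈3.702881; u=1/4·2.031982+1·4.982178+5/4·3.702881≈10.118774; next y=1/2·0.968018+1/2·10.118774≈5.543396
n=7: y≈5.543396, sp=3, e=sp−y≈-2.543396; I≈2.438782, D=e−e_prev≈-4.575378; u=1/4·(-2.543396)+1·2.438782+5/4·(-4.575378)≈-3.916290; next y=1/2·5.543396+1/2·(-3.916290)≈0.813553
n=8: y≈0.813553, sp=3, e=sp−y≈2.186447; I≈4.625229, D=e−e_prev≈4.729843; u=1/4·2.186447+1·4.625229+5/4·4.729843≈11.084145; next y=1/2·0.813553+1/2·11.084145≈5.948849
n=9: y≈5.948849, sp=3, e=sp−y≈-2.948849; I≈1.676380, D=e−e_prev≈-5.135296; u=1/4·(-2.948849)+1·1.676380+5/4·(-5.135296)≈-5.479952; next y=1/2·5.948849+1/2·(-5.479952)≈0.234448
n=10: y≈0.234448, sp=3, e=sp−y≈2.765552; I≈4.441932, D=e−e_prev≈5.714400; u=1/4·2.765552+1·4.441932+5/4·5.714400≈12.276320; next y=1/2·0.234448+1/2·12.276320≈6.255384
n=11: y≈6.255384, sp=3, e=sp−y≈-3.255384; I≈1.186548, D=e−e_prev≈-6.020936; u=1/4·(-3.255384)+1·1.186548+5/4·(-6.020936)≈-7.153468; next y=1/2·6.255384+1/2·(-7.153468)≈-0.449042
n=12: y≈-0.449042, sp=3, e=sp−y≈3.449042; I≈4.635590, D=e−e_prev≈6.704426; u=1/4·3.449042+1·4.635590+5/4·6.704426≈13.878383; next y=1/2·(-0.449042)+1/2·13.878383≈6.714670

0 -1 -2.500 0.000
1 -1 0.875 -1.250
2 3 6.906 -0.188
3 3 -2.445 3.359
4 3 8.885 0.457
5 3 -2.735 4.671
6 3 10.119 0.968
7 3 -3.916 5.543
8 3 11.084 0.814
9 3 -5.480 5.949
10 3 12.276 0.234
11 3 -7.153 6.255
12 3 13.878 -0.449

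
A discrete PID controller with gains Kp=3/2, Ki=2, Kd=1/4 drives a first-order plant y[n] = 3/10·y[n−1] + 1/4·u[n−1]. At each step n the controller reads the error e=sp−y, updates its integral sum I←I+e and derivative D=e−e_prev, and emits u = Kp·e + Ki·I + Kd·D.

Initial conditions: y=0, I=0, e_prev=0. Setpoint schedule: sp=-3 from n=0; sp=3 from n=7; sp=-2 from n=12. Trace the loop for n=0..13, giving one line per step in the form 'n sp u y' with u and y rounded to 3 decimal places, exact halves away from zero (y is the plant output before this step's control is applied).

0 -3 -11.250 0.000
1 -3 -5.953 -2.813
2 -3 -8.833 -2.332
3 -3 -7.889 -2.908
4 -3 -8.454 -2.845
5 -3 -8.291 -2.967
6 -3 -8.403 -2.963
7 3 14.124 -2.990
8 3 3.508 2.634
9 3 9.272 1.667
10 3 7.380 2.818
11 3 8.510 2.690
12 -2 -10.569 2.935
13 -2 -1.515 -1.762

(exact arithmetic carried between steps; '≈' marks a value shown rounded to 6 d.p. or computed from one; I and e_prev carry over from the previous line; the table rounds u and y to 3 d.p., halves away from zero)
n=0: y=0, sp=-3, e=sp−y=-3; I=-3, D=e−e_prev=-3; u=3/2·(-3)+2·(-3)+1/4·(-3)=-11.25; next y=3/10·0+1/4·(-11.25)=-2.8125
n=1: y=-2.8125, sp=-3, e=sp−y=-0.1875; I=-3.1875, D=e−e_prev=2.8125; u=3/2·(-0.1875)+2·(-3.1875)+1/4·2.8125=-5.953125; next y=3/10·(-2.8125)+1/4·(-5.953125)≈-2.332031
n=2: y≈-2.332031, sp=-3, e=sp−y≈-0.667969; I≈-3.855469, D=e−e_prev≈-0.480469; u=3/2·(-0.667969)+2·(-3.855469)+1/4·(-0.480469)≈-8.833008; next y=3/10·(-2.332031)+1/4·(-8.833008)≈-2.907861
n=3: y≈-2.907861, sp=-3, e=sp−y≈-0.092139; I≈-3.947607, D=e−e_prev≈0.575830; u=3/2·(-0.092139)+2·(-3.947607)+1/4·0.575830≈-7.889465; next y=3/10·(-2.907861)+1/4·(-7.889465)≈-2.844725
n=4: y≈-2.844725, sp=-3, e=sp−y≈-0.155275; I≈-4.102883, D=e−e_prev≈-0.063137; u=3/2·(-0.155275)+2·(-4.102883)+1/4·(-0.063137)≈-8.454462; next y=3/10·(-2.844725)+1/4·(-8.454462)≈-2.967033
n=5: y≈-2.967033, sp=-3, e=sp−y≈-0.032967; I≈-4.135850, D=e−e_prev≈0.122308; u=3/2·(-0.032967)+2·(-4.135850)+1/4·0.122308≈-8.290573; next y=3/10·(-2.967033)+1/4·(-8.290573)≈-2.962753
n=6: y≈-2.962753, sp=-3, e=sp−y≈-0.037247; I≈-4.173097, D=e−e_prev≈-0.004280; u=3/2·(-0.037247)+2·(-4.173097)+1/4·(-0.004280)≈-8.403134; next y=3/10·(-2.962753)+1/4·(-8.403134)≈-2.989609
n=7: y≈-2.989609, sp=3, e=sp−y≈5.989609; I≈1.816513, D=e−e_prev≈6.026856; u=3/2·5.989609+2·1.816513+1/4·6.026856≈14.124153; next y=3/10·(-2.989609)+1/4·14.124153≈2.634156
n=8: y≈2.634156, sp=3, e=sp−y≈0.365844; I≈2.182357, D=e−e_prev≈-5.623765; u=3/2·0.365844+2·2.182357+1/4·(-5.623765)≈3.507540; next y=3/10·2.634156+1/4·3.507540≈1.667132
n=9: y≈1.667132, sp=3, e=sp−y≈1.332868; I≈3.515226, D=e−e_prev≈0.967024; u=3/2·1.332868+2·3.515226+1/4·0.967024≈9.271510; next y=3/10·1.667132+1/4·9.271510≈2.818017
n=10: y≈2.818017, sp=3, e=sp−y≈0.181983; I≈3.697209, D=e−e_prev≈-1.150885; u=3/2·0.181983+2·3.697209+1/4·(-1.150885)≈7.379671; next y=3/10·2.818017+1/4·7.379671≈2.690323
n=11: y≈2.690323, sp=3, e=sp−y≈0.309677; I≈4.006886, D=e−e_prev≈0.127694; u=3/2·0.309677+2·4.006886+1/4·0.127694≈8.510211; next y=3/10·2.690323+1/4·8.510211≈2.934650
n=12: y≈2.934650, sp=-2, e=sp−y≈-4.934650; I≈-0.927764, D=e−e_prev≈-5.244327; u=3/2·(-4.934650)+2·(-0.927764)+1/4·(-5.244327)≈-10.568584; next y=3/10·2.934650+1/4·(-10.568584)≈-1.761751
n=13: y≈-1.761751, sp=-2, e=sp−y≈-0.238249; I≈-1.166013, D=e−e_prev≈4.696401; u=3/2·(-0.238249)+2·(-1.166013)+1/4·4.696401≈-1.515299; next y=3/10·(-1.761751)+1/4·(-1.515299)≈-0.907350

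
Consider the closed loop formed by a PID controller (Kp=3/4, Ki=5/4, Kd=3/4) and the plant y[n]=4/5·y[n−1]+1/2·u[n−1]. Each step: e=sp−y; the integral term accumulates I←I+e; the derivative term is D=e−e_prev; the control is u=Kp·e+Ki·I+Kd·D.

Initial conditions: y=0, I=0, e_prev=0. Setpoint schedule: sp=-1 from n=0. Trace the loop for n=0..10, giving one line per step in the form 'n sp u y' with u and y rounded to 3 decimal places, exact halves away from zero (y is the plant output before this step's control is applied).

(exact arithmetic carried between steps; '≈' marks a value shown rounded to 6 d.p. or computed from one; I and e_prev carry over from the previous line; the table rounds u and y to 3 d.p., halves away from zero)
n=0: y=0, sp=-1, e=sp−y=-1; I=-1, D=e−e_prev=-1; u=3/4·(-1)+5/4·(-1)+3/4·(-1)=-2.75; next y=4/5·0+1/2·(-2.75)=-1.375
n=1: y=-1.375, sp=-1, e=sp−y=0.375; I=-0.625, D=e−e_prev=1.375; u=3/4·0.375+5/4·(-0.625)+3/4·1.375=0.53125; next y=4/5·(-1.375)+1/2·0.53125=-0.834375
n=2: y=-0.834375, sp=-1, e=sp−y=-0.165625; I=-0.790625, D=e−e_prev=-0.540625; u=3/4·(-0.165625)+5/4·(-0.790625)+3/4·(-0.540625)≈-1.517969; next y=4/5·(-0.834375)+1/2·(-1.517969)≈-1.426484
n=3: y≈-1.426484, sp=-1, e=sp−y≈0.426484; I≈-0.364141, D=e−e_prev≈0.592109; u=3/4·0.426484+5/4·(-0.364141)+3/4·0.592109≈0.308770; next y=4/5·(-1.426484)+1/2·0.308770≈-0.986803
n=4: y≈-0.986803, sp=-1, e=sp−y≈-0.013197; I≈-0.377338, D=e−e_prev≈-0.439682; u=3/4·(-0.013197)+5/4·(-0.377338)+3/4·(-0.439682)≈-0.811332; next y=4/5·(-0.986803)+1/2·(-0.811332)≈-1.195108
n=5: y≈-1.195108, sp=-1, e=sp−y≈0.195108; I≈-0.182230, D=e−e_prev≈0.208305; u=3/4·0.195108+5/4·(-0.182230)+3/4·0.208305≈0.074772; next y=4/5·(-1.195108)+1/2·0.074772≈-0.918700
n=6: y≈-0.918700, sp=-1, e=sp−y≈-0.081300; I≈-0.263530, D=e−e_prev≈-0.276408; u=3/4·(-0.081300)+5/4·(-0.263530)+3/4·(-0.276408)≈-0.597693; next y=4/5·(-0.918700)+1/2·(-0.597693)≈-1.033807
n=7: y≈-1.033807, sp=-1, e=sp−y≈0.033807; I≈-0.229723, D=e−e_prev≈0.115106; u=3/4·0.033807+5/4·(-0.229723)+3/4·0.115106≈-0.175469; next y=4/5·(-1.033807)+1/2·(-0.175469)≈-0.914780
n=8: y≈-0.914780, sp=-1, e=sp−y≈-0.085220; I≈-0.314943, D=e−e_prev≈-0.119027; u=3/4·(-0.085220)+5/4·(-0.314943)+3/4·(-0.119027)≈-0.546864; next y=4/5·(-0.914780)+1/2·(-0.546864)≈-1.005256
n=9: y≈-1.005256, sp=-1, e=sp−y≈0.005256; I≈-0.309687, D=e−e_prev≈0.090476; u=3/4·0.005256+5/4·(-0.309687)+3/4·0.090476≈-0.315310; next y=4/5·(-1.005256)+1/2·(-0.315310)≈-0.961860
n=10: y≈-0.961860, sp=-1, e=sp−y≈-0.038140; I≈-0.347827, D=e−e_prev≈-0.043396; u=3/4·(-0.038140)+5/4·(-0.347827)+3/4·(-0.043396)≈-0.495937; next y=4/5·(-0.961860)+1/2·(-0.495937)≈-1.017456

0 -1 -2.750 0.000
1 -1 0.531 -1.375
2 -1 -1.518 -0.834
3 -1 0.309 -1.426
4 -1 -0.811 -0.987
5 -1 0.075 -1.195
6 -1 -0.598 -0.919
7 -1 -0.175 -1.034
8 -1 -0.547 -0.915
9 -1 -0.315 -1.005
10 -1 -0.496 -0.962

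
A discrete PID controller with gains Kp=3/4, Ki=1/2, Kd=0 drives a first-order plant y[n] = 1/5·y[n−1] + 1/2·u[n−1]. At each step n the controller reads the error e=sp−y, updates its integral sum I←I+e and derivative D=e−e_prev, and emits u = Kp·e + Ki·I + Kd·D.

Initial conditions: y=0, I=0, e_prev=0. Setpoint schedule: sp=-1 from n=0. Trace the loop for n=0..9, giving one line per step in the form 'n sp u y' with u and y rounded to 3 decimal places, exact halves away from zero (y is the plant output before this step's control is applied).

(exact arithmetic carried between steps; '≈' marks a value shown rounded to 6 d.p. or computed from one; I and e_prev carry over from the previous line; the table rounds u and y to 3 d.p., halves away from zero)
n=0: y=0, sp=-1, e=sp−y=-1; I=-1, D=e−e_prev=-1; u=3/4·(-1)+1/2·(-1)+0·(-1)=-1.25; next y=1/5·0+1/2·(-1.25)=-0.625
n=1: y=-0.625, sp=-1, e=sp−y=-0.375; I=-1.375, D=e−e_prev=0.625; u=3/4·(-0.375)+1/2·(-1.375)+0·0.625=-0.96875; next y=1/5·(-0.625)+1/2·(-0.96875)=-0.609375
n=2: y=-0.609375, sp=-1, e=sp−y=-0.390625; I=-1.765625, D=e−e_prev=-0.015625; u=3/4·(-0.390625)+1/2·(-1.765625)+0·(-0.015625)≈-1.175781; next y=1/5·(-0.609375)+1/2·(-1.175781)≈-0.709766
n=3: y≈-0.709766, sp=-1, e=sp−y≈-0.290234; I≈-2.055859, D=e−e_prev≈0.100391; u=3/4·(-0.290234)+1/2·(-2.055859)+0·0.100391≈-1.245605; next y=1/5·(-0.709766)+1/2·(-1.245605)≈-0.764756
n=4: y≈-0.764756, sp=-1, e=sp−y≈-0.235244; I≈-2.291104, D=e−e_prev≈0.054990; u=3/4·(-0.235244)+1/2·(-2.291104)+0·0.054990≈-1.321985; next y=1/5·(-0.764756)+1/2·(-1.321985)≈-0.813944
n=5: y≈-0.813944, sp=-1, e=sp−y≈-0.186056; I≈-2.477160, D=e−e_prev≈0.049188; u=3/4·(-0.186056)+1/2·(-2.477160)+0·0.049188≈-1.378122; next y=1/5·(-0.813944)+1/2·(-1.378122)≈-0.851850
n=6: y≈-0.851850, sp=-1, e=sp−y≈-0.148150; I≈-2.625310, D=e−e_prev≈0.037906; u=3/4·(-0.148150)+1/2·(-2.625310)+0·0.037906≈-1.423768; next y=1/5·(-0.851850)+1/2·(-1.423768)≈-0.882254
n=7: y≈-0.882254, sp=-1, e=sp−y≈-0.117746; I≈-2.743056, D=e−e_prev≈0.030404; u=3/4·(-0.117746)+1/2·(-2.743056)+0·0.030404≈-1.459838; next y=1/5·(-0.882254)+1/2·(-1.459838)≈-0.906370
n=8: y≈-0.906370, sp=-1, e=sp−y≈-0.093630; I≈-2.836687, D=e−e_prev≈0.024116; u=3/4·(-0.093630)+1/2·(-2.836687)+0·0.024116≈-1.488566; next y=1/5·(-0.906370)+1/2·(-1.488566)≈-0.925557
n=9: y≈-0.925557, sp=-1, e=sp−y≈-0.074443; I≈-2.911130, D=e−e_prev≈0.019187; u=3/4·(-0.074443)+1/2·(-2.911130)+0·0.019187≈-1.511397; next y=1/5·(-0.925557)+1/2·(-1.511397)≈-0.940810

0 -1 -1.250 0.000
1 -1 -0.969 -0.625
2 -1 -1.176 -0.609
3 -1 -1.246 -0.710
4 -1 -1.322 -0.765
5 -1 -1.378 -0.814
6 -1 -1.424 -0.852
7 -1 -1.460 -0.882
8 -1 -1.489 -0.906
9 -1 -1.511 -0.926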